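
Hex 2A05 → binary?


Each hex digit → 4 binary bits:
  2 = 0010
  A = 1010
  0 = 0000
  5 = 0101
Concatenate: 0010 1010 0000 0101
= 0010101000000101


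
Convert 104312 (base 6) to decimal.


Positional values (base 6):
  2 × 6^0 = 2 × 1 = 2
  1 × 6^1 = 1 × 6 = 6
  3 × 6^2 = 3 × 36 = 108
  4 × 6^3 = 4 × 216 = 864
  0 × 6^4 = 0 × 1296 = 0
  1 × 6^5 = 1 × 7776 = 7776
Sum = 2 + 6 + 108 + 864 + 0 + 7776
= 8756


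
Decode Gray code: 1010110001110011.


Gray code: 1010110001110011
MSB stays the same: 1
Each subsequent bit = prev_binary XOR current_gray:
  B[1] = 1 XOR 0 = 1
  B[2] = 1 XOR 1 = 0
  B[3] = 0 XOR 0 = 0
  B[4] = 0 XOR 1 = 1
  B[5] = 1 XOR 1 = 0
  B[6] = 0 XOR 0 = 0
  B[7] = 0 XOR 0 = 0
  B[8] = 0 XOR 0 = 0
  B[9] = 0 XOR 1 = 1
  B[10] = 1 XOR 1 = 0
  B[11] = 0 XOR 1 = 1
  B[12] = 1 XOR 0 = 1
  B[13] = 1 XOR 0 = 1
  B[14] = 1 XOR 1 = 0
  B[15] = 0 XOR 1 = 1
= 1100100001011101 (51293 decimal)


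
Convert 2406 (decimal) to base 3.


Divide by 3 repeatedly:
2406 ÷ 3 = 802 remainder 0
802 ÷ 3 = 267 remainder 1
267 ÷ 3 = 89 remainder 0
89 ÷ 3 = 29 remainder 2
29 ÷ 3 = 9 remainder 2
9 ÷ 3 = 3 remainder 0
3 ÷ 3 = 1 remainder 0
1 ÷ 3 = 0 remainder 1
Reading remainders bottom-up:
= 10022010


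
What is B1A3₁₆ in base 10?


Positional values:
Position 0: 3 × 16^0 = 3 × 1 = 3
Position 1: A × 16^1 = 10 × 16 = 160
Position 2: 1 × 16^2 = 1 × 256 = 256
Position 3: B × 16^3 = 11 × 4096 = 45056
Sum = 3 + 160 + 256 + 45056
= 45475


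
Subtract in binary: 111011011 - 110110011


Align and subtract column by column (LSB to MSB, borrowing when needed):
  111011011
- 110110011
  ---------
  col 0: (1 - 0 borrow-in) - 1 → 1 - 1 = 0, borrow out 0
  col 1: (1 - 0 borrow-in) - 1 → 1 - 1 = 0, borrow out 0
  col 2: (0 - 0 borrow-in) - 0 → 0 - 0 = 0, borrow out 0
  col 3: (1 - 0 borrow-in) - 0 → 1 - 0 = 1, borrow out 0
  col 4: (1 - 0 borrow-in) - 1 → 1 - 1 = 0, borrow out 0
  col 5: (0 - 0 borrow-in) - 1 → borrow from next column: (0+2) - 1 = 1, borrow out 1
  col 6: (1 - 1 borrow-in) - 0 → 0 - 0 = 0, borrow out 0
  col 7: (1 - 0 borrow-in) - 1 → 1 - 1 = 0, borrow out 0
  col 8: (1 - 0 borrow-in) - 1 → 1 - 1 = 0, borrow out 0
Reading bits MSB→LSB: 000101000
Strip leading zeros: 101000
= 101000


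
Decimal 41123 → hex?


Divide by 16 repeatedly:
41123 ÷ 16 = 2570 remainder 3 (3)
2570 ÷ 16 = 160 remainder 10 (A)
160 ÷ 16 = 10 remainder 0 (0)
10 ÷ 16 = 0 remainder 10 (A)
Reading remainders bottom-up:
= 0xA0A3


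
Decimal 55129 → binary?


Divide by 2 repeatedly:
55129 ÷ 2 = 27564 remainder 1
27564 ÷ 2 = 13782 remainder 0
13782 ÷ 2 = 6891 remainder 0
6891 ÷ 2 = 3445 remainder 1
3445 ÷ 2 = 1722 remainder 1
1722 ÷ 2 = 861 remainder 0
861 ÷ 2 = 430 remainder 1
430 ÷ 2 = 215 remainder 0
215 ÷ 2 = 107 remainder 1
107 ÷ 2 = 53 remainder 1
53 ÷ 2 = 26 remainder 1
26 ÷ 2 = 13 remainder 0
13 ÷ 2 = 6 remainder 1
6 ÷ 2 = 3 remainder 0
3 ÷ 2 = 1 remainder 1
1 ÷ 2 = 0 remainder 1
Reading remainders bottom-up:
= 1101011101011001


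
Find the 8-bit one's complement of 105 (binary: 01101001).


Original: 01101001
Invert all bits:
  bit 0: 0 → 1
  bit 1: 1 → 0
  bit 2: 1 → 0
  bit 3: 0 → 1
  bit 4: 1 → 0
  bit 5: 0 → 1
  bit 6: 0 → 1
  bit 7: 1 → 0
= 10010110


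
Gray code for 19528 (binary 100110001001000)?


Binary: 100110001001000
Gray code: G = B XOR (B >> 1)
B >> 1 = 010011000100100
100110001001000 XOR 010011000100100:
  1 XOR 0 = 1
  0 XOR 1 = 1
  0 XOR 0 = 0
  1 XOR 0 = 1
  1 XOR 1 = 0
  0 XOR 1 = 1
  0 XOR 0 = 0
  0 XOR 0 = 0
  1 XOR 0 = 1
  0 XOR 1 = 1
  0 XOR 0 = 0
  1 XOR 0 = 1
  0 XOR 1 = 1
  0 XOR 0 = 0
  0 XOR 0 = 0
= 110101001101100


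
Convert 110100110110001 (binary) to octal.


Group into 3-bit groups: 110100110110001
  110 = 6
  100 = 4
  110 = 6
  110 = 6
  001 = 1
= 0o64661


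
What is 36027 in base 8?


Divide by 8 repeatedly:
36027 ÷ 8 = 4503 remainder 3
4503 ÷ 8 = 562 remainder 7
562 ÷ 8 = 70 remainder 2
70 ÷ 8 = 8 remainder 6
8 ÷ 8 = 1 remainder 0
1 ÷ 8 = 0 remainder 1
Reading remainders bottom-up:
= 0o106273


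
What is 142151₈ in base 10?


Positional values:
Position 0: 1 × 8^0 = 1
Position 1: 5 × 8^1 = 40
Position 2: 1 × 8^2 = 64
Position 3: 2 × 8^3 = 1024
Position 4: 4 × 8^4 = 16384
Position 5: 1 × 8^5 = 32768
Sum = 1 + 40 + 64 + 1024 + 16384 + 32768
= 50281


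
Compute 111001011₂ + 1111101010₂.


Align and add column by column (LSB to MSB, carry propagating):
  00111001011
+ 01111101010
  -----------
  col 0: 1 + 0 + 0 (carry in) = 1 → bit 1, carry out 0
  col 1: 1 + 1 + 0 (carry in) = 2 → bit 0, carry out 1
  col 2: 0 + 0 + 1 (carry in) = 1 → bit 1, carry out 0
  col 3: 1 + 1 + 0 (carry in) = 2 → bit 0, carry out 1
  col 4: 0 + 0 + 1 (carry in) = 1 → bit 1, carry out 0
  col 5: 0 + 1 + 0 (carry in) = 1 → bit 1, carry out 0
  col 6: 1 + 1 + 0 (carry in) = 2 → bit 0, carry out 1
  col 7: 1 + 1 + 1 (carry in) = 3 → bit 1, carry out 1
  col 8: 1 + 1 + 1 (carry in) = 3 → bit 1, carry out 1
  col 9: 0 + 1 + 1 (carry in) = 2 → bit 0, carry out 1
  col 10: 0 + 0 + 1 (carry in) = 1 → bit 1, carry out 0
Reading bits MSB→LSB: 10110110101
Strip leading zeros: 10110110101
= 10110110101


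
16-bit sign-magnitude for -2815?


Sign bit: 1 (negative)
Magnitude: 2815 = 000101011111111
= 1000101011111111


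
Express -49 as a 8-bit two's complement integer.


Original: 00110001
Step 1 - Invert all bits: 11001110
Step 2 - Add 1: 11001110 + 1
= 11001111 (represents -49)


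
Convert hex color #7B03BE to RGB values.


Hex: #7B03BE
R = 7B₁₆ = 123
G = 03₁₆ = 3
B = BE₁₆ = 190
= RGB(123, 3, 190)


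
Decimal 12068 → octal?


Divide by 8 repeatedly:
12068 ÷ 8 = 1508 remainder 4
1508 ÷ 8 = 188 remainder 4
188 ÷ 8 = 23 remainder 4
23 ÷ 8 = 2 remainder 7
2 ÷ 8 = 0 remainder 2
Reading remainders bottom-up:
= 0o27444


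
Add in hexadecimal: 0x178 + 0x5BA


Align and add column by column (LSB to MSB, each column mod 16 with carry):
  0178
+ 05BA
  ----
  col 0: 8(8) + A(10) + 0 (carry in) = 18 → 2(2), carry out 1
  col 1: 7(7) + B(11) + 1 (carry in) = 19 → 3(3), carry out 1
  col 2: 1(1) + 5(5) + 1 (carry in) = 7 → 7(7), carry out 0
  col 3: 0(0) + 0(0) + 0 (carry in) = 0 → 0(0), carry out 0
Reading digits MSB→LSB: 0732
Strip leading zeros: 732
= 0x732


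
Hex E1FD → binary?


Each hex digit → 4 binary bits:
  E = 1110
  1 = 0001
  F = 1111
  D = 1101
Concatenate: 1110 0001 1111 1101
= 1110000111111101


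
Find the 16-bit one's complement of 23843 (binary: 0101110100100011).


Original: 0101110100100011
Invert all bits:
  bit 0: 0 → 1
  bit 1: 1 → 0
  bit 2: 0 → 1
  bit 3: 1 → 0
  bit 4: 1 → 0
  bit 5: 1 → 0
  bit 6: 0 → 1
  bit 7: 1 → 0
  bit 8: 0 → 1
  bit 9: 0 → 1
  bit 10: 1 → 0
  bit 11: 0 → 1
  bit 12: 0 → 1
  bit 13: 0 → 1
  bit 14: 1 → 0
  bit 15: 1 → 0
= 1010001011011100


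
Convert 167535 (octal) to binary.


Each octal digit → 3 binary bits:
  1 = 001
  6 = 110
  7 = 111
  5 = 101
  3 = 011
  5 = 101
Concatenate: 001 110 111 101 011 101
= 001110111101011101


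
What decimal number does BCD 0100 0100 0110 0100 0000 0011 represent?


Each 4-bit group → digit:
  0100 → 4
  0100 → 4
  0110 → 6
  0100 → 4
  0000 → 0
  0011 → 3
= 446403


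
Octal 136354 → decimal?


Positional values:
Position 0: 4 × 8^0 = 4
Position 1: 5 × 8^1 = 40
Position 2: 3 × 8^2 = 192
Position 3: 6 × 8^3 = 3072
Position 4: 3 × 8^4 = 12288
Position 5: 1 × 8^5 = 32768
Sum = 4 + 40 + 192 + 3072 + 12288 + 32768
= 48364


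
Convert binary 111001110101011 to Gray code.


Binary: 111001110101011
Gray code: G = B XOR (B >> 1)
B >> 1 = 011100111010101
111001110101011 XOR 011100111010101:
  1 XOR 0 = 1
  1 XOR 1 = 0
  1 XOR 1 = 0
  0 XOR 1 = 1
  0 XOR 0 = 0
  1 XOR 0 = 1
  1 XOR 1 = 0
  1 XOR 1 = 0
  0 XOR 1 = 1
  1 XOR 0 = 1
  0 XOR 1 = 1
  1 XOR 0 = 1
  0 XOR 1 = 1
  1 XOR 0 = 1
  1 XOR 1 = 0
= 100101001111110


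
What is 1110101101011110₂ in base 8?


Group into 3-bit groups: 001110101101011110
  001 = 1
  110 = 6
  101 = 5
  101 = 5
  011 = 3
  110 = 6
= 0o165536


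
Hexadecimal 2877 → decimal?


Positional values:
Position 0: 7 × 16^0 = 7 × 1 = 7
Position 1: 7 × 16^1 = 7 × 16 = 112
Position 2: 8 × 16^2 = 8 × 256 = 2048
Position 3: 2 × 16^3 = 2 × 4096 = 8192
Sum = 7 + 112 + 2048 + 8192
= 10359


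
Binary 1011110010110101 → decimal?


Positional values:
Bit 0: 1 × 2^0 = 1
Bit 2: 1 × 2^2 = 4
Bit 4: 1 × 2^4 = 16
Bit 5: 1 × 2^5 = 32
Bit 7: 1 × 2^7 = 128
Bit 10: 1 × 2^10 = 1024
Bit 11: 1 × 2^11 = 2048
Bit 12: 1 × 2^12 = 4096
Bit 13: 1 × 2^13 = 8192
Bit 15: 1 × 2^15 = 32768
Sum = 1 + 4 + 16 + 32 + 128 + 1024 + 2048 + 4096 + 8192 + 32768
= 48309


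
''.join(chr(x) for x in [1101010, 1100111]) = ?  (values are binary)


Codes (binary): 1101010 1100111
Per-code ASCII lookup:
  1101010 = 106  (range 97-122: lowercase, 106 - 97 = 9) → 'j'
  1100111 = 103  (range 97-122: lowercase, 103 - 97 = 6) → 'g'
= 'jg'


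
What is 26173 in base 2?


Divide by 2 repeatedly:
26173 ÷ 2 = 13086 remainder 1
13086 ÷ 2 = 6543 remainder 0
6543 ÷ 2 = 3271 remainder 1
3271 ÷ 2 = 1635 remainder 1
1635 ÷ 2 = 817 remainder 1
817 ÷ 2 = 408 remainder 1
408 ÷ 2 = 204 remainder 0
204 ÷ 2 = 102 remainder 0
102 ÷ 2 = 51 remainder 0
51 ÷ 2 = 25 remainder 1
25 ÷ 2 = 12 remainder 1
12 ÷ 2 = 6 remainder 0
6 ÷ 2 = 3 remainder 0
3 ÷ 2 = 1 remainder 1
1 ÷ 2 = 0 remainder 1
Reading remainders bottom-up:
= 110011000111101


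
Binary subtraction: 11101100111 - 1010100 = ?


Align and subtract column by column (LSB to MSB, borrowing when needed):
  11101100111
- 00001010100
  -----------
  col 0: (1 - 0 borrow-in) - 0 → 1 - 0 = 1, borrow out 0
  col 1: (1 - 0 borrow-in) - 0 → 1 - 0 = 1, borrow out 0
  col 2: (1 - 0 borrow-in) - 1 → 1 - 1 = 0, borrow out 0
  col 3: (0 - 0 borrow-in) - 0 → 0 - 0 = 0, borrow out 0
  col 4: (0 - 0 borrow-in) - 1 → borrow from next column: (0+2) - 1 = 1, borrow out 1
  col 5: (1 - 1 borrow-in) - 0 → 0 - 0 = 0, borrow out 0
  col 6: (1 - 0 borrow-in) - 1 → 1 - 1 = 0, borrow out 0
  col 7: (0 - 0 borrow-in) - 0 → 0 - 0 = 0, borrow out 0
  col 8: (1 - 0 borrow-in) - 0 → 1 - 0 = 1, borrow out 0
  col 9: (1 - 0 borrow-in) - 0 → 1 - 0 = 1, borrow out 0
  col 10: (1 - 0 borrow-in) - 0 → 1 - 0 = 1, borrow out 0
Reading bits MSB→LSB: 11100010011
Strip leading zeros: 11100010011
= 11100010011


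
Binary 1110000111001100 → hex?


Group into 4-bit nibbles: 1110000111001100
  1110 = E
  0001 = 1
  1100 = C
  1100 = C
= 0xE1CC


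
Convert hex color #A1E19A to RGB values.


Hex: #A1E19A
R = A1₁₆ = 161
G = E1₁₆ = 225
B = 9A₁₆ = 154
= RGB(161, 225, 154)


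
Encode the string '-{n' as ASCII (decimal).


String: '-{n'  (3 characters)
Per-character ASCII lookup:
  '-': special character: '-' = 45
  '{': special character: '{' = 123
  'n': lowercase starts at 97: 'n' = 97 + 13 = 110
= 45 123 110


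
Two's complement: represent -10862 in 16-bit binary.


Original: 0010101001101110
Step 1 - Invert all bits: 1101010110010001
Step 2 - Add 1: 1101010110010001 + 1
= 1101010110010010 (represents -10862)


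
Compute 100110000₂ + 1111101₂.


Align and add column by column (LSB to MSB, carry propagating):
  0100110000
+ 0001111101
  ----------
  col 0: 0 + 1 + 0 (carry in) = 1 → bit 1, carry out 0
  col 1: 0 + 0 + 0 (carry in) = 0 → bit 0, carry out 0
  col 2: 0 + 1 + 0 (carry in) = 1 → bit 1, carry out 0
  col 3: 0 + 1 + 0 (carry in) = 1 → bit 1, carry out 0
  col 4: 1 + 1 + 0 (carry in) = 2 → bit 0, carry out 1
  col 5: 1 + 1 + 1 (carry in) = 3 → bit 1, carry out 1
  col 6: 0 + 1 + 1 (carry in) = 2 → bit 0, carry out 1
  col 7: 0 + 0 + 1 (carry in) = 1 → bit 1, carry out 0
  col 8: 1 + 0 + 0 (carry in) = 1 → bit 1, carry out 0
  col 9: 0 + 0 + 0 (carry in) = 0 → bit 0, carry out 0
Reading bits MSB→LSB: 0110101101
Strip leading zeros: 110101101
= 110101101


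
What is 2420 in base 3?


Divide by 3 repeatedly:
2420 ÷ 3 = 806 remainder 2
806 ÷ 3 = 268 remainder 2
268 ÷ 3 = 89 remainder 1
89 ÷ 3 = 29 remainder 2
29 ÷ 3 = 9 remainder 2
9 ÷ 3 = 3 remainder 0
3 ÷ 3 = 1 remainder 0
1 ÷ 3 = 0 remainder 1
Reading remainders bottom-up:
= 10022122


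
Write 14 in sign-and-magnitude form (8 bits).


Sign bit: 0 (positive)
Magnitude: 14 = 0001110
= 00001110


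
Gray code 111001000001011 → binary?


Gray code: 111001000001011
MSB stays the same: 1
Each subsequent bit = prev_binary XOR current_gray:
  B[1] = 1 XOR 1 = 0
  B[2] = 0 XOR 1 = 1
  B[3] = 1 XOR 0 = 1
  B[4] = 1 XOR 0 = 1
  B[5] = 1 XOR 1 = 0
  B[6] = 0 XOR 0 = 0
  B[7] = 0 XOR 0 = 0
  B[8] = 0 XOR 0 = 0
  B[9] = 0 XOR 0 = 0
  B[10] = 0 XOR 0 = 0
  B[11] = 0 XOR 1 = 1
  B[12] = 1 XOR 0 = 1
  B[13] = 1 XOR 1 = 0
  B[14] = 0 XOR 1 = 1
= 101110000001101 (23565 decimal)


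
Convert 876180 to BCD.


Each digit → 4-bit binary:
  8 → 1000
  7 → 0111
  6 → 0110
  1 → 0001
  8 → 1000
  0 → 0000
= 1000 0111 0110 0001 1000 0000


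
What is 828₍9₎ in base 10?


Positional values (base 9):
  8 × 9^0 = 8 × 1 = 8
  2 × 9^1 = 2 × 9 = 18
  8 × 9^2 = 8 × 81 = 648
Sum = 8 + 18 + 648
= 674


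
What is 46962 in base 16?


Divide by 16 repeatedly:
46962 ÷ 16 = 2935 remainder 2 (2)
2935 ÷ 16 = 183 remainder 7 (7)
183 ÷ 16 = 11 remainder 7 (7)
11 ÷ 16 = 0 remainder 11 (B)
Reading remainders bottom-up:
= 0xB772


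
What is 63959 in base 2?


Divide by 2 repeatedly:
63959 ÷ 2 = 31979 remainder 1
31979 ÷ 2 = 15989 remainder 1
15989 ÷ 2 = 7994 remainder 1
7994 ÷ 2 = 3997 remainder 0
3997 ÷ 2 = 1998 remainder 1
1998 ÷ 2 = 999 remainder 0
999 ÷ 2 = 499 remainder 1
499 ÷ 2 = 249 remainder 1
249 ÷ 2 = 124 remainder 1
124 ÷ 2 = 62 remainder 0
62 ÷ 2 = 31 remainder 0
31 ÷ 2 = 15 remainder 1
15 ÷ 2 = 7 remainder 1
7 ÷ 2 = 3 remainder 1
3 ÷ 2 = 1 remainder 1
1 ÷ 2 = 0 remainder 1
Reading remainders bottom-up:
= 1111100111010111


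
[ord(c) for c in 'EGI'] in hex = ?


String: 'EGI'  (3 characters)
Per-character ASCII lookup:
  'E': uppercase starts at 65: 'E' = 65 + 4 = 69 → 0x45
  'G': uppercase starts at 65: 'G' = 65 + 6 = 71 → 0x47
  'I': uppercase starts at 65: 'I' = 65 + 8 = 73 → 0x49
= 0x45 0x47 0x49


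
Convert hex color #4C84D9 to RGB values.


Hex: #4C84D9
R = 4C₁₆ = 76
G = 84₁₆ = 132
B = D9₁₆ = 217
= RGB(76, 132, 217)


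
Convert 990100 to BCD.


Each digit → 4-bit binary:
  9 → 1001
  9 → 1001
  0 → 0000
  1 → 0001
  0 → 0000
  0 → 0000
= 1001 1001 0000 0001 0000 0000


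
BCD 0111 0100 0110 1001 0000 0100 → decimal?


Each 4-bit group → digit:
  0111 → 7
  0100 → 4
  0110 → 6
  1001 → 9
  0000 → 0
  0100 → 4
= 746904


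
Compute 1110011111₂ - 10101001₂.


Align and subtract column by column (LSB to MSB, borrowing when needed):
  1110011111
- 0010101001
  ----------
  col 0: (1 - 0 borrow-in) - 1 → 1 - 1 = 0, borrow out 0
  col 1: (1 - 0 borrow-in) - 0 → 1 - 0 = 1, borrow out 0
  col 2: (1 - 0 borrow-in) - 0 → 1 - 0 = 1, borrow out 0
  col 3: (1 - 0 borrow-in) - 1 → 1 - 1 = 0, borrow out 0
  col 4: (1 - 0 borrow-in) - 0 → 1 - 0 = 1, borrow out 0
  col 5: (0 - 0 borrow-in) - 1 → borrow from next column: (0+2) - 1 = 1, borrow out 1
  col 6: (0 - 1 borrow-in) - 0 → borrow from next column: (-1+2) - 0 = 1, borrow out 1
  col 7: (1 - 1 borrow-in) - 1 → borrow from next column: (0+2) - 1 = 1, borrow out 1
  col 8: (1 - 1 borrow-in) - 0 → 0 - 0 = 0, borrow out 0
  col 9: (1 - 0 borrow-in) - 0 → 1 - 0 = 1, borrow out 0
Reading bits MSB→LSB: 1011110110
Strip leading zeros: 1011110110
= 1011110110


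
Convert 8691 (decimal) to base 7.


Divide by 7 repeatedly:
8691 ÷ 7 = 1241 remainder 4
1241 ÷ 7 = 177 remainder 2
177 ÷ 7 = 25 remainder 2
25 ÷ 7 = 3 remainder 4
3 ÷ 7 = 0 remainder 3
Reading remainders bottom-up:
= 34224


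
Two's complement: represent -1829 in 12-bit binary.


Original: 011100100101
Step 1 - Invert all bits: 100011011010
Step 2 - Add 1: 100011011010 + 1
= 100011011011 (represents -1829)


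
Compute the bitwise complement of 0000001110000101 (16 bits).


Original: 0000001110000101
Invert all bits:
  bit 0: 0 → 1
  bit 1: 0 → 1
  bit 2: 0 → 1
  bit 3: 0 → 1
  bit 4: 0 → 1
  bit 5: 0 → 1
  bit 6: 1 → 0
  bit 7: 1 → 0
  bit 8: 1 → 0
  bit 9: 0 → 1
  bit 10: 0 → 1
  bit 11: 0 → 1
  bit 12: 0 → 1
  bit 13: 1 → 0
  bit 14: 0 → 1
  bit 15: 1 → 0
= 1111110001111010


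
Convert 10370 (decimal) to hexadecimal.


Divide by 16 repeatedly:
10370 ÷ 16 = 648 remainder 2 (2)
648 ÷ 16 = 40 remainder 8 (8)
40 ÷ 16 = 2 remainder 8 (8)
2 ÷ 16 = 0 remainder 2 (2)
Reading remainders bottom-up:
= 0x2882


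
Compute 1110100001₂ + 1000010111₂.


Align and add column by column (LSB to MSB, carry propagating):
  01110100001
+ 01000010111
  -----------
  col 0: 1 + 1 + 0 (carry in) = 2 → bit 0, carry out 1
  col 1: 0 + 1 + 1 (carry in) = 2 → bit 0, carry out 1
  col 2: 0 + 1 + 1 (carry in) = 2 → bit 0, carry out 1
  col 3: 0 + 0 + 1 (carry in) = 1 → bit 1, carry out 0
  col 4: 0 + 1 + 0 (carry in) = 1 → bit 1, carry out 0
  col 5: 1 + 0 + 0 (carry in) = 1 → bit 1, carry out 0
  col 6: 0 + 0 + 0 (carry in) = 0 → bit 0, carry out 0
  col 7: 1 + 0 + 0 (carry in) = 1 → bit 1, carry out 0
  col 8: 1 + 0 + 0 (carry in) = 1 → bit 1, carry out 0
  col 9: 1 + 1 + 0 (carry in) = 2 → bit 0, carry out 1
  col 10: 0 + 0 + 1 (carry in) = 1 → bit 1, carry out 0
Reading bits MSB→LSB: 10110111000
Strip leading zeros: 10110111000
= 10110111000


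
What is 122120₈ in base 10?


Positional values:
Position 0: 0 × 8^0 = 0
Position 1: 2 × 8^1 = 16
Position 2: 1 × 8^2 = 64
Position 3: 2 × 8^3 = 1024
Position 4: 2 × 8^4 = 8192
Position 5: 1 × 8^5 = 32768
Sum = 0 + 16 + 64 + 1024 + 8192 + 32768
= 42064


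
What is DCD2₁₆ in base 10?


Positional values:
Position 0: 2 × 16^0 = 2 × 1 = 2
Position 1: D × 16^1 = 13 × 16 = 208
Position 2: C × 16^2 = 12 × 256 = 3072
Position 3: D × 16^3 = 13 × 4096 = 53248
Sum = 2 + 208 + 3072 + 53248
= 56530


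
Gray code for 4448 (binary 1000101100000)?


Binary: 1000101100000
Gray code: G = B XOR (B >> 1)
B >> 1 = 0100010110000
1000101100000 XOR 0100010110000:
  1 XOR 0 = 1
  0 XOR 1 = 1
  0 XOR 0 = 0
  0 XOR 0 = 0
  1 XOR 0 = 1
  0 XOR 1 = 1
  1 XOR 0 = 1
  1 XOR 1 = 0
  0 XOR 1 = 1
  0 XOR 0 = 0
  0 XOR 0 = 0
  0 XOR 0 = 0
  0 XOR 0 = 0
= 1100111010000


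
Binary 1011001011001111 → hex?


Group into 4-bit nibbles: 1011001011001111
  1011 = B
  0010 = 2
  1100 = C
  1111 = F
= 0xB2CF


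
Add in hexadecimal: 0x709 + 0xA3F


Align and add column by column (LSB to MSB, each column mod 16 with carry):
  0709
+ 0A3F
  ----
  col 0: 9(9) + F(15) + 0 (carry in) = 24 → 8(8), carry out 1
  col 1: 0(0) + 3(3) + 1 (carry in) = 4 → 4(4), carry out 0
  col 2: 7(7) + A(10) + 0 (carry in) = 17 → 1(1), carry out 1
  col 3: 0(0) + 0(0) + 1 (carry in) = 1 → 1(1), carry out 0
Reading digits MSB→LSB: 1148
Strip leading zeros: 1148
= 0x1148


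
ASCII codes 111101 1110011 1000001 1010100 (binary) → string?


Codes (binary): 111101 1110011 1000001 1010100
Per-code ASCII lookup:
  111101 = 61  (special character) → '='
  1110011 = 115  (range 97-122: lowercase, 115 - 97 = 18) → 's'
  1000001 = 65  (range 65-90: uppercase, 65 - 65 = 0) → 'A'
  1010100 = 84  (range 65-90: uppercase, 84 - 65 = 19) → 'T'
= '=sAT'


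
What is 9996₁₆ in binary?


Each hex digit → 4 binary bits:
  9 = 1001
  9 = 1001
  9 = 1001
  6 = 0110
Concatenate: 1001 1001 1001 0110
= 1001100110010110


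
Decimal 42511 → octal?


Divide by 8 repeatedly:
42511 ÷ 8 = 5313 remainder 7
5313 ÷ 8 = 664 remainder 1
664 ÷ 8 = 83 remainder 0
83 ÷ 8 = 10 remainder 3
10 ÷ 8 = 1 remainder 2
1 ÷ 8 = 0 remainder 1
Reading remainders bottom-up:
= 0o123017


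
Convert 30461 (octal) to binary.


Each octal digit → 3 binary bits:
  3 = 011
  0 = 000
  4 = 100
  6 = 110
  1 = 001
Concatenate: 011 000 100 110 001
= 011000100110001


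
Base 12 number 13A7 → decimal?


Positional values (base 12):
  7 × 12^0 = 7 × 1 = 7
  A × 12^1 = 10 × 12 = 120
  3 × 12^2 = 3 × 144 = 432
  1 × 12^3 = 1 × 1728 = 1728
Sum = 7 + 120 + 432 + 1728
= 2287


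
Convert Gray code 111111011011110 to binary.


Gray code: 111111011011110
MSB stays the same: 1
Each subsequent bit = prev_binary XOR current_gray:
  B[1] = 1 XOR 1 = 0
  B[2] = 0 XOR 1 = 1
  B[3] = 1 XOR 1 = 0
  B[4] = 0 XOR 1 = 1
  B[5] = 1 XOR 1 = 0
  B[6] = 0 XOR 0 = 0
  B[7] = 0 XOR 1 = 1
  B[8] = 1 XOR 1 = 0
  B[9] = 0 XOR 0 = 0
  B[10] = 0 XOR 1 = 1
  B[11] = 1 XOR 1 = 0
  B[12] = 0 XOR 1 = 1
  B[13] = 1 XOR 1 = 0
  B[14] = 0 XOR 0 = 0
= 101010010010100 (21652 decimal)


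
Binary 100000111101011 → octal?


Group into 3-bit groups: 100000111101011
  100 = 4
  000 = 0
  111 = 7
  101 = 5
  011 = 3
= 0o40753


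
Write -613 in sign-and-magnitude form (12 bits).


Sign bit: 1 (negative)
Magnitude: 613 = 01001100101
= 101001100101


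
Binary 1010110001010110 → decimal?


Positional values:
Bit 1: 1 × 2^1 = 2
Bit 2: 1 × 2^2 = 4
Bit 4: 1 × 2^4 = 16
Bit 6: 1 × 2^6 = 64
Bit 10: 1 × 2^10 = 1024
Bit 11: 1 × 2^11 = 2048
Bit 13: 1 × 2^13 = 8192
Bit 15: 1 × 2^15 = 32768
Sum = 2 + 4 + 16 + 64 + 1024 + 2048 + 8192 + 32768
= 44118


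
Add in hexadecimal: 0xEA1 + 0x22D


Align and add column by column (LSB to MSB, each column mod 16 with carry):
  0EA1
+ 022D
  ----
  col 0: 1(1) + D(13) + 0 (carry in) = 14 → E(14), carry out 0
  col 1: A(10) + 2(2) + 0 (carry in) = 12 → C(12), carry out 0
  col 2: E(14) + 2(2) + 0 (carry in) = 16 → 0(0), carry out 1
  col 3: 0(0) + 0(0) + 1 (carry in) = 1 → 1(1), carry out 0
Reading digits MSB→LSB: 10CE
Strip leading zeros: 10CE
= 0x10CE


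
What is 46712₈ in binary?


Each octal digit → 3 binary bits:
  4 = 100
  6 = 110
  7 = 111
  1 = 001
  2 = 010
Concatenate: 100 110 111 001 010
= 100110111001010


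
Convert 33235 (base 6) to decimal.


Positional values (base 6):
  5 × 6^0 = 5 × 1 = 5
  3 × 6^1 = 3 × 6 = 18
  2 × 6^2 = 2 × 36 = 72
  3 × 6^3 = 3 × 216 = 648
  3 × 6^4 = 3 × 1296 = 3888
Sum = 5 + 18 + 72 + 648 + 3888
= 4631


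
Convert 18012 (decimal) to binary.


Divide by 2 repeatedly:
18012 ÷ 2 = 9006 remainder 0
9006 ÷ 2 = 4503 remainder 0
4503 ÷ 2 = 2251 remainder 1
2251 ÷ 2 = 1125 remainder 1
1125 ÷ 2 = 562 remainder 1
562 ÷ 2 = 281 remainder 0
281 ÷ 2 = 140 remainder 1
140 ÷ 2 = 70 remainder 0
70 ÷ 2 = 35 remainder 0
35 ÷ 2 = 17 remainder 1
17 ÷ 2 = 8 remainder 1
8 ÷ 2 = 4 remainder 0
4 ÷ 2 = 2 remainder 0
2 ÷ 2 = 1 remainder 0
1 ÷ 2 = 0 remainder 1
Reading remainders bottom-up:
= 100011001011100


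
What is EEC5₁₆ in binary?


Each hex digit → 4 binary bits:
  E = 1110
  E = 1110
  C = 1100
  5 = 0101
Concatenate: 1110 1110 1100 0101
= 1110111011000101


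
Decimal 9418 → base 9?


Divide by 9 repeatedly:
9418 ÷ 9 = 1046 remainder 4
1046 ÷ 9 = 116 remainder 2
116 ÷ 9 = 12 remainder 8
12 ÷ 9 = 1 remainder 3
1 ÷ 9 = 0 remainder 1
Reading remainders bottom-up:
= 13824


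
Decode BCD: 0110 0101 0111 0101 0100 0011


Each 4-bit group → digit:
  0110 → 6
  0101 → 5
  0111 → 7
  0101 → 5
  0100 → 4
  0011 → 3
= 657543


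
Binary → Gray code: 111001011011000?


Binary: 111001011011000
Gray code: G = B XOR (B >> 1)
B >> 1 = 011100101101100
111001011011000 XOR 011100101101100:
  1 XOR 0 = 1
  1 XOR 1 = 0
  1 XOR 1 = 0
  0 XOR 1 = 1
  0 XOR 0 = 0
  1 XOR 0 = 1
  0 XOR 1 = 1
  1 XOR 0 = 1
  1 XOR 1 = 0
  0 XOR 1 = 1
  1 XOR 0 = 1
  1 XOR 1 = 0
  0 XOR 1 = 1
  0 XOR 0 = 0
  0 XOR 0 = 0
= 100101110110100


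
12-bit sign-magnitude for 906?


Sign bit: 0 (positive)
Magnitude: 906 = 01110001010
= 001110001010


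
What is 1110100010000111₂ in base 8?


Group into 3-bit groups: 001110100010000111
  001 = 1
  110 = 6
  100 = 4
  010 = 2
  000 = 0
  111 = 7
= 0o164207


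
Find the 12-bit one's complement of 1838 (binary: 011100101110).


Original: 011100101110
Invert all bits:
  bit 0: 0 → 1
  bit 1: 1 → 0
  bit 2: 1 → 0
  bit 3: 1 → 0
  bit 4: 0 → 1
  bit 5: 0 → 1
  bit 6: 1 → 0
  bit 7: 0 → 1
  bit 8: 1 → 0
  bit 9: 1 → 0
  bit 10: 1 → 0
  bit 11: 0 → 1
= 100011010001


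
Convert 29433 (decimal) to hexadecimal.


Divide by 16 repeatedly:
29433 ÷ 16 = 1839 remainder 9 (9)
1839 ÷ 16 = 114 remainder 15 (F)
114 ÷ 16 = 7 remainder 2 (2)
7 ÷ 16 = 0 remainder 7 (7)
Reading remainders bottom-up:
= 0x72F9


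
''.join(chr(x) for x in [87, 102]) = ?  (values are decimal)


Codes (decimal): 87 102
Per-code ASCII lookup:
  87  (range 65-90: uppercase, 87 - 65 = 22) → 'W'
  102  (range 97-122: lowercase, 102 - 97 = 5) → 'f'
= 'Wf'


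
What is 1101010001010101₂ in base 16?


Group into 4-bit nibbles: 1101010001010101
  1101 = D
  0100 = 4
  0101 = 5
  0101 = 5
= 0xD455


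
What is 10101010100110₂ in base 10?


Positional values:
Bit 1: 1 × 2^1 = 2
Bit 2: 1 × 2^2 = 4
Bit 5: 1 × 2^5 = 32
Bit 7: 1 × 2^7 = 128
Bit 9: 1 × 2^9 = 512
Bit 11: 1 × 2^11 = 2048
Bit 13: 1 × 2^13 = 8192
Sum = 2 + 4 + 32 + 128 + 512 + 2048 + 8192
= 10918


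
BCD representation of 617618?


Each digit → 4-bit binary:
  6 → 0110
  1 → 0001
  7 → 0111
  6 → 0110
  1 → 0001
  8 → 1000
= 0110 0001 0111 0110 0001 1000


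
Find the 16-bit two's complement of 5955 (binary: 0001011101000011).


Original: 0001011101000011
Step 1 - Invert all bits: 1110100010111100
Step 2 - Add 1: 1110100010111100 + 1
= 1110100010111101 (represents -5955)


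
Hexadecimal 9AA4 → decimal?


Positional values:
Position 0: 4 × 16^0 = 4 × 1 = 4
Position 1: A × 16^1 = 10 × 16 = 160
Position 2: A × 16^2 = 10 × 256 = 2560
Position 3: 9 × 16^3 = 9 × 4096 = 36864
Sum = 4 + 160 + 2560 + 36864
= 39588


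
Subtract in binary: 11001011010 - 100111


Align and subtract column by column (LSB to MSB, borrowing when needed):
  11001011010
- 00000100111
  -----------
  col 0: (0 - 0 borrow-in) - 1 → borrow from next column: (0+2) - 1 = 1, borrow out 1
  col 1: (1 - 1 borrow-in) - 1 → borrow from next column: (0+2) - 1 = 1, borrow out 1
  col 2: (0 - 1 borrow-in) - 1 → borrow from next column: (-1+2) - 1 = 0, borrow out 1
  col 3: (1 - 1 borrow-in) - 0 → 0 - 0 = 0, borrow out 0
  col 4: (1 - 0 borrow-in) - 0 → 1 - 0 = 1, borrow out 0
  col 5: (0 - 0 borrow-in) - 1 → borrow from next column: (0+2) - 1 = 1, borrow out 1
  col 6: (1 - 1 borrow-in) - 0 → 0 - 0 = 0, borrow out 0
  col 7: (0 - 0 borrow-in) - 0 → 0 - 0 = 0, borrow out 0
  col 8: (0 - 0 borrow-in) - 0 → 0 - 0 = 0, borrow out 0
  col 9: (1 - 0 borrow-in) - 0 → 1 - 0 = 1, borrow out 0
  col 10: (1 - 0 borrow-in) - 0 → 1 - 0 = 1, borrow out 0
Reading bits MSB→LSB: 11000110011
Strip leading zeros: 11000110011
= 11000110011


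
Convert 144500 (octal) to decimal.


Positional values:
Position 0: 0 × 8^0 = 0
Position 1: 0 × 8^1 = 0
Position 2: 5 × 8^2 = 320
Position 3: 4 × 8^3 = 2048
Position 4: 4 × 8^4 = 16384
Position 5: 1 × 8^5 = 32768
Sum = 0 + 0 + 320 + 2048 + 16384 + 32768
= 51520


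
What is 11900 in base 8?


Divide by 8 repeatedly:
11900 ÷ 8 = 1487 remainder 4
1487 ÷ 8 = 185 remainder 7
185 ÷ 8 = 23 remainder 1
23 ÷ 8 = 2 remainder 7
2 ÷ 8 = 0 remainder 2
Reading remainders bottom-up:
= 0o27174


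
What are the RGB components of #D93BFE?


Hex: #D93BFE
R = D9₁₆ = 217
G = 3B₁₆ = 59
B = FE₁₆ = 254
= RGB(217, 59, 254)


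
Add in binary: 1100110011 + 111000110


Align and add column by column (LSB to MSB, carry propagating):
  01100110011
+ 00111000110
  -----------
  col 0: 1 + 0 + 0 (carry in) = 1 → bit 1, carry out 0
  col 1: 1 + 1 + 0 (carry in) = 2 → bit 0, carry out 1
  col 2: 0 + 1 + 1 (carry in) = 2 → bit 0, carry out 1
  col 3: 0 + 0 + 1 (carry in) = 1 → bit 1, carry out 0
  col 4: 1 + 0 + 0 (carry in) = 1 → bit 1, carry out 0
  col 5: 1 + 0 + 0 (carry in) = 1 → bit 1, carry out 0
  col 6: 0 + 1 + 0 (carry in) = 1 → bit 1, carry out 0
  col 7: 0 + 1 + 0 (carry in) = 1 → bit 1, carry out 0
  col 8: 1 + 1 + 0 (carry in) = 2 → bit 0, carry out 1
  col 9: 1 + 0 + 1 (carry in) = 2 → bit 0, carry out 1
  col 10: 0 + 0 + 1 (carry in) = 1 → bit 1, carry out 0
Reading bits MSB→LSB: 10011111001
Strip leading zeros: 10011111001
= 10011111001


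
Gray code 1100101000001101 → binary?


Gray code: 1100101000001101
MSB stays the same: 1
Each subsequent bit = prev_binary XOR current_gray:
  B[1] = 1 XOR 1 = 0
  B[2] = 0 XOR 0 = 0
  B[3] = 0 XOR 0 = 0
  B[4] = 0 XOR 1 = 1
  B[5] = 1 XOR 0 = 1
  B[6] = 1 XOR 1 = 0
  B[7] = 0 XOR 0 = 0
  B[8] = 0 XOR 0 = 0
  B[9] = 0 XOR 0 = 0
  B[10] = 0 XOR 0 = 0
  B[11] = 0 XOR 0 = 0
  B[12] = 0 XOR 1 = 1
  B[13] = 1 XOR 1 = 0
  B[14] = 0 XOR 0 = 0
  B[15] = 0 XOR 1 = 1
= 1000110000001001 (35849 decimal)


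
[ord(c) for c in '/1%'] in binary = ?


String: '/1%'  (3 characters)
Per-character ASCII lookup:
  '/': special character: '/' = 47 → 101111
  '1': digits start at 48: '1' = 48 + 1 = 49 → 110001
  '%': special character: '%' = 37 → 100101
= 101111 110001 100101


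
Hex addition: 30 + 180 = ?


Align and add column by column (LSB to MSB, each column mod 16 with carry):
  0030
+ 0180
  ----
  col 0: 0(0) + 0(0) + 0 (carry in) = 0 → 0(0), carry out 0
  col 1: 3(3) + 8(8) + 0 (carry in) = 11 → B(11), carry out 0
  col 2: 0(0) + 1(1) + 0 (carry in) = 1 → 1(1), carry out 0
  col 3: 0(0) + 0(0) + 0 (carry in) = 0 → 0(0), carry out 0
Reading digits MSB→LSB: 01B0
Strip leading zeros: 1B0
= 0x1B0


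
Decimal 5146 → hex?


Divide by 16 repeatedly:
5146 ÷ 16 = 321 remainder 10 (A)
321 ÷ 16 = 20 remainder 1 (1)
20 ÷ 16 = 1 remainder 4 (4)
1 ÷ 16 = 0 remainder 1 (1)
Reading remainders bottom-up:
= 0x141A


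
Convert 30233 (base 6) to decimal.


Positional values (base 6):
  3 × 6^0 = 3 × 1 = 3
  3 × 6^1 = 3 × 6 = 18
  2 × 6^2 = 2 × 36 = 72
  0 × 6^3 = 0 × 216 = 0
  3 × 6^4 = 3 × 1296 = 3888
Sum = 3 + 18 + 72 + 0 + 3888
= 3981


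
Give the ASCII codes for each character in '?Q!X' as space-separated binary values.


String: '?Q!X'  (4 characters)
Per-character ASCII lookup:
  '?': special character: '?' = 63 → 111111
  'Q': uppercase starts at 65: 'Q' = 65 + 16 = 81 → 1010001
  '!': special character: '!' = 33 → 100001
  'X': uppercase starts at 65: 'X' = 65 + 23 = 88 → 1011000
= 111111 1010001 100001 1011000


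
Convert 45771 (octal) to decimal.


Positional values:
Position 0: 1 × 8^0 = 1
Position 1: 7 × 8^1 = 56
Position 2: 7 × 8^2 = 448
Position 3: 5 × 8^3 = 2560
Position 4: 4 × 8^4 = 16384
Sum = 1 + 56 + 448 + 2560 + 16384
= 19449


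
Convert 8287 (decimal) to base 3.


Divide by 3 repeatedly:
8287 ÷ 3 = 2762 remainder 1
2762 ÷ 3 = 920 remainder 2
920 ÷ 3 = 306 remainder 2
306 ÷ 3 = 102 remainder 0
102 ÷ 3 = 34 remainder 0
34 ÷ 3 = 11 remainder 1
11 ÷ 3 = 3 remainder 2
3 ÷ 3 = 1 remainder 0
1 ÷ 3 = 0 remainder 1
Reading remainders bottom-up:
= 102100221


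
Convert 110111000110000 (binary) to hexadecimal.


Group into 4-bit nibbles: 0110111000110000
  0110 = 6
  1110 = E
  0011 = 3
  0000 = 0
= 0x6E30


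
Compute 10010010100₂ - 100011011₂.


Align and subtract column by column (LSB to MSB, borrowing when needed):
  10010010100
- 00100011011
  -----------
  col 0: (0 - 0 borrow-in) - 1 → borrow from next column: (0+2) - 1 = 1, borrow out 1
  col 1: (0 - 1 borrow-in) - 1 → borrow from next column: (-1+2) - 1 = 0, borrow out 1
  col 2: (1 - 1 borrow-in) - 0 → 0 - 0 = 0, borrow out 0
  col 3: (0 - 0 borrow-in) - 1 → borrow from next column: (0+2) - 1 = 1, borrow out 1
  col 4: (1 - 1 borrow-in) - 1 → borrow from next column: (0+2) - 1 = 1, borrow out 1
  col 5: (0 - 1 borrow-in) - 0 → borrow from next column: (-1+2) - 0 = 1, borrow out 1
  col 6: (0 - 1 borrow-in) - 0 → borrow from next column: (-1+2) - 0 = 1, borrow out 1
  col 7: (1 - 1 borrow-in) - 0 → 0 - 0 = 0, borrow out 0
  col 8: (0 - 0 borrow-in) - 1 → borrow from next column: (0+2) - 1 = 1, borrow out 1
  col 9: (0 - 1 borrow-in) - 0 → borrow from next column: (-1+2) - 0 = 1, borrow out 1
  col 10: (1 - 1 borrow-in) - 0 → 0 - 0 = 0, borrow out 0
Reading bits MSB→LSB: 01101111001
Strip leading zeros: 1101111001
= 1101111001


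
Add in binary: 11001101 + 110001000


Align and add column by column (LSB to MSB, carry propagating):
  0011001101
+ 0110001000
  ----------
  col 0: 1 + 0 + 0 (carry in) = 1 → bit 1, carry out 0
  col 1: 0 + 0 + 0 (carry in) = 0 → bit 0, carry out 0
  col 2: 1 + 0 + 0 (carry in) = 1 → bit 1, carry out 0
  col 3: 1 + 1 + 0 (carry in) = 2 → bit 0, carry out 1
  col 4: 0 + 0 + 1 (carry in) = 1 → bit 1, carry out 0
  col 5: 0 + 0 + 0 (carry in) = 0 → bit 0, carry out 0
  col 6: 1 + 0 + 0 (carry in) = 1 → bit 1, carry out 0
  col 7: 1 + 1 + 0 (carry in) = 2 → bit 0, carry out 1
  col 8: 0 + 1 + 1 (carry in) = 2 → bit 0, carry out 1
  col 9: 0 + 0 + 1 (carry in) = 1 → bit 1, carry out 0
Reading bits MSB→LSB: 1001010101
Strip leading zeros: 1001010101
= 1001010101


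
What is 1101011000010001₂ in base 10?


Positional values:
Bit 0: 1 × 2^0 = 1
Bit 4: 1 × 2^4 = 16
Bit 9: 1 × 2^9 = 512
Bit 10: 1 × 2^10 = 1024
Bit 12: 1 × 2^12 = 4096
Bit 14: 1 × 2^14 = 16384
Bit 15: 1 × 2^15 = 32768
Sum = 1 + 16 + 512 + 1024 + 4096 + 16384 + 32768
= 54801


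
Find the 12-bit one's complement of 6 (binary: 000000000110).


Original: 000000000110
Invert all bits:
  bit 0: 0 → 1
  bit 1: 0 → 1
  bit 2: 0 → 1
  bit 3: 0 → 1
  bit 4: 0 → 1
  bit 5: 0 → 1
  bit 6: 0 → 1
  bit 7: 0 → 1
  bit 8: 0 → 1
  bit 9: 1 → 0
  bit 10: 1 → 0
  bit 11: 0 → 1
= 111111111001


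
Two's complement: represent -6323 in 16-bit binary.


Original: 0001100010110011
Step 1 - Invert all bits: 1110011101001100
Step 2 - Add 1: 1110011101001100 + 1
= 1110011101001101 (represents -6323)


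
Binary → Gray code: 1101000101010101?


Binary: 1101000101010101
Gray code: G = B XOR (B >> 1)
B >> 1 = 0110100010101010
1101000101010101 XOR 0110100010101010:
  1 XOR 0 = 1
  1 XOR 1 = 0
  0 XOR 1 = 1
  1 XOR 0 = 1
  0 XOR 1 = 1
  0 XOR 0 = 0
  0 XOR 0 = 0
  1 XOR 0 = 1
  0 XOR 1 = 1
  1 XOR 0 = 1
  0 XOR 1 = 1
  1 XOR 0 = 1
  0 XOR 1 = 1
  1 XOR 0 = 1
  0 XOR 1 = 1
  1 XOR 0 = 1
= 1011100111111111


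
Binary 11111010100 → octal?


Group into 3-bit groups: 011111010100
  011 = 3
  111 = 7
  010 = 2
  100 = 4
= 0o3724


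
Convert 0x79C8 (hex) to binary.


Each hex digit → 4 binary bits:
  7 = 0111
  9 = 1001
  C = 1100
  8 = 1000
Concatenate: 0111 1001 1100 1000
= 0111100111001000


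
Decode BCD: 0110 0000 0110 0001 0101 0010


Each 4-bit group → digit:
  0110 → 6
  0000 → 0
  0110 → 6
  0001 → 1
  0101 → 5
  0010 → 2
= 606152


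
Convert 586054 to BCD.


Each digit → 4-bit binary:
  5 → 0101
  8 → 1000
  6 → 0110
  0 → 0000
  5 → 0101
  4 → 0100
= 0101 1000 0110 0000 0101 0100


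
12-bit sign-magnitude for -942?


Sign bit: 1 (negative)
Magnitude: 942 = 01110101110
= 101110101110


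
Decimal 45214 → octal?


Divide by 8 repeatedly:
45214 ÷ 8 = 5651 remainder 6
5651 ÷ 8 = 706 remainder 3
706 ÷ 8 = 88 remainder 2
88 ÷ 8 = 11 remainder 0
11 ÷ 8 = 1 remainder 3
1 ÷ 8 = 0 remainder 1
Reading remainders bottom-up:
= 0o130236


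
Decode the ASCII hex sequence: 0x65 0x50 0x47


Codes (hex): 0x65 0x50 0x47
Per-code ASCII lookup:
  0x65 = 101  (range 97-122: lowercase, 101 - 97 = 4) → 'e'
  0x50 = 80  (range 65-90: uppercase, 80 - 65 = 15) → 'P'
  0x47 = 71  (range 65-90: uppercase, 71 - 65 = 6) → 'G'
= 'ePG'


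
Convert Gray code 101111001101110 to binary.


Gray code: 101111001101110
MSB stays the same: 1
Each subsequent bit = prev_binary XOR current_gray:
  B[1] = 1 XOR 0 = 1
  B[2] = 1 XOR 1 = 0
  B[3] = 0 XOR 1 = 1
  B[4] = 1 XOR 1 = 0
  B[5] = 0 XOR 1 = 1
  B[6] = 1 XOR 0 = 1
  B[7] = 1 XOR 0 = 1
  B[8] = 1 XOR 1 = 0
  B[9] = 0 XOR 1 = 1
  B[10] = 1 XOR 0 = 1
  B[11] = 1 XOR 1 = 0
  B[12] = 0 XOR 1 = 1
  B[13] = 1 XOR 1 = 0
  B[14] = 0 XOR 0 = 0
= 110101110110100 (27572 decimal)


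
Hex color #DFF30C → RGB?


Hex: #DFF30C
R = DF₁₆ = 223
G = F3₁₆ = 243
B = 0C₁₆ = 12
= RGB(223, 243, 12)


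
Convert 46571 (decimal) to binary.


Divide by 2 repeatedly:
46571 ÷ 2 = 23285 remainder 1
23285 ÷ 2 = 11642 remainder 1
11642 ÷ 2 = 5821 remainder 0
5821 ÷ 2 = 2910 remainder 1
2910 ÷ 2 = 1455 remainder 0
1455 ÷ 2 = 727 remainder 1
727 ÷ 2 = 363 remainder 1
363 ÷ 2 = 181 remainder 1
181 ÷ 2 = 90 remainder 1
90 ÷ 2 = 45 remainder 0
45 ÷ 2 = 22 remainder 1
22 ÷ 2 = 11 remainder 0
11 ÷ 2 = 5 remainder 1
5 ÷ 2 = 2 remainder 1
2 ÷ 2 = 1 remainder 0
1 ÷ 2 = 0 remainder 1
Reading remainders bottom-up:
= 1011010111101011


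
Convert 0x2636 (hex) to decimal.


Positional values:
Position 0: 6 × 16^0 = 6 × 1 = 6
Position 1: 3 × 16^1 = 3 × 16 = 48
Position 2: 6 × 16^2 = 6 × 256 = 1536
Position 3: 2 × 16^3 = 2 × 4096 = 8192
Sum = 6 + 48 + 1536 + 8192
= 9782


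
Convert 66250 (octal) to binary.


Each octal digit → 3 binary bits:
  6 = 110
  6 = 110
  2 = 010
  5 = 101
  0 = 000
Concatenate: 110 110 010 101 000
= 110110010101000


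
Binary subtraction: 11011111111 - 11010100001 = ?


Align and subtract column by column (LSB to MSB, borrowing when needed):
  11011111111
- 11010100001
  -----------
  col 0: (1 - 0 borrow-in) - 1 → 1 - 1 = 0, borrow out 0
  col 1: (1 - 0 borrow-in) - 0 → 1 - 0 = 1, borrow out 0
  col 2: (1 - 0 borrow-in) - 0 → 1 - 0 = 1, borrow out 0
  col 3: (1 - 0 borrow-in) - 0 → 1 - 0 = 1, borrow out 0
  col 4: (1 - 0 borrow-in) - 0 → 1 - 0 = 1, borrow out 0
  col 5: (1 - 0 borrow-in) - 1 → 1 - 1 = 0, borrow out 0
  col 6: (1 - 0 borrow-in) - 0 → 1 - 0 = 1, borrow out 0
  col 7: (1 - 0 borrow-in) - 1 → 1 - 1 = 0, borrow out 0
  col 8: (0 - 0 borrow-in) - 0 → 0 - 0 = 0, borrow out 0
  col 9: (1 - 0 borrow-in) - 1 → 1 - 1 = 0, borrow out 0
  col 10: (1 - 0 borrow-in) - 1 → 1 - 1 = 0, borrow out 0
Reading bits MSB→LSB: 00001011110
Strip leading zeros: 1011110
= 1011110


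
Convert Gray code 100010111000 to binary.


Gray code: 100010111000
MSB stays the same: 1
Each subsequent bit = prev_binary XOR current_gray:
  B[1] = 1 XOR 0 = 1
  B[2] = 1 XOR 0 = 1
  B[3] = 1 XOR 0 = 1
  B[4] = 1 XOR 1 = 0
  B[5] = 0 XOR 0 = 0
  B[6] = 0 XOR 1 = 1
  B[7] = 1 XOR 1 = 0
  B[8] = 0 XOR 1 = 1
  B[9] = 1 XOR 0 = 1
  B[10] = 1 XOR 0 = 1
  B[11] = 1 XOR 0 = 1
= 111100101111 (3887 decimal)


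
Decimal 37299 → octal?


Divide by 8 repeatedly:
37299 ÷ 8 = 4662 remainder 3
4662 ÷ 8 = 582 remainder 6
582 ÷ 8 = 72 remainder 6
72 ÷ 8 = 9 remainder 0
9 ÷ 8 = 1 remainder 1
1 ÷ 8 = 0 remainder 1
Reading remainders bottom-up:
= 0o110663


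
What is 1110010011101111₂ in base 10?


Positional values:
Bit 0: 1 × 2^0 = 1
Bit 1: 1 × 2^1 = 2
Bit 2: 1 × 2^2 = 4
Bit 3: 1 × 2^3 = 8
Bit 5: 1 × 2^5 = 32
Bit 6: 1 × 2^6 = 64
Bit 7: 1 × 2^7 = 128
Bit 10: 1 × 2^10 = 1024
Bit 13: 1 × 2^13 = 8192
Bit 14: 1 × 2^14 = 16384
Bit 15: 1 × 2^15 = 32768
Sum = 1 + 2 + 4 + 8 + 32 + 64 + 128 + 1024 + 8192 + 16384 + 32768
= 58607


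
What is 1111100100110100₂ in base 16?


Group into 4-bit nibbles: 1111100100110100
  1111 = F
  1001 = 9
  0011 = 3
  0100 = 4
= 0xF934


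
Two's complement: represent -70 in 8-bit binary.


Original: 01000110
Step 1 - Invert all bits: 10111001
Step 2 - Add 1: 10111001 + 1
= 10111010 (represents -70)


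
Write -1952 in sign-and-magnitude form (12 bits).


Sign bit: 1 (negative)
Magnitude: 1952 = 11110100000
= 111110100000
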